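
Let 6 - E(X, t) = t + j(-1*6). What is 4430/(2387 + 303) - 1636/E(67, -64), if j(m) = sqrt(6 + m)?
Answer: -204537/9415 ≈ -21.725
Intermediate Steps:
E(X, t) = 6 - t (E(X, t) = 6 - (t + sqrt(6 - 1*6)) = 6 - (t + sqrt(6 - 6)) = 6 - (t + sqrt(0)) = 6 - (t + 0) = 6 - t)
4430/(2387 + 303) - 1636/E(67, -64) = 4430/(2387 + 303) - 1636/(6 - 1*(-64)) = 4430/2690 - 1636/(6 + 64) = 4430*(1/2690) - 1636/70 = 443/269 - 1636*1/70 = 443/269 - 818/35 = -204537/9415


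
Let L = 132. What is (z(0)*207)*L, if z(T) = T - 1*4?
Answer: -109296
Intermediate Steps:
z(T) = -4 + T (z(T) = T - 4 = -4 + T)
(z(0)*207)*L = ((-4 + 0)*207)*132 = -4*207*132 = -828*132 = -109296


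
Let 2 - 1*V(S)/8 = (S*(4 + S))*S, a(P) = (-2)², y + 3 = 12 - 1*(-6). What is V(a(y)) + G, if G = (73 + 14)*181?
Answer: 14739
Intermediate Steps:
y = 15 (y = -3 + (12 - 1*(-6)) = -3 + (12 + 6) = -3 + 18 = 15)
a(P) = 4
G = 15747 (G = 87*181 = 15747)
V(S) = 16 - 8*S²*(4 + S) (V(S) = 16 - 8*S*(4 + S)*S = 16 - 8*S²*(4 + S))
V(a(y)) + G = (16 - 32*4² - 8*4³) + 15747 = (16 - 32*16 - 8*64) + 15747 = (16 - 512 - 512) + 15747 = -1008 + 15747 = 14739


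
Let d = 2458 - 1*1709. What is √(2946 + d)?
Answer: √3695 ≈ 60.786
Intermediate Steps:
d = 749 (d = 2458 - 1709 = 749)
√(2946 + d) = √(2946 + 749) = √3695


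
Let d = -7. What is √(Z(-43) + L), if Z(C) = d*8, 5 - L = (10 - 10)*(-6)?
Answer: I*√51 ≈ 7.1414*I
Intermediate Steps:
L = 5 (L = 5 - (10 - 10)*(-6) = 5 - 0*(-6) = 5 - 1*0 = 5 + 0 = 5)
Z(C) = -56 (Z(C) = -7*8 = -56)
√(Z(-43) + L) = √(-56 + 5) = √(-51) = I*√51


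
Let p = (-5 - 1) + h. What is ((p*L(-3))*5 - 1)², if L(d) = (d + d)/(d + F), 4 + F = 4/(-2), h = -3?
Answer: 961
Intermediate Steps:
F = -6 (F = -4 + 4/(-2) = -4 + 4*(-½) = -4 - 2 = -6)
L(d) = 2*d/(-6 + d) (L(d) = (d + d)/(d - 6) = (2*d)/(-6 + d) = 2*d/(-6 + d))
p = -9 (p = (-5 - 1) - 3 = -6 - 3 = -9)
((p*L(-3))*5 - 1)² = (-18*(-3)/(-6 - 3)*5 - 1)² = (-18*(-3)/(-9)*5 - 1)² = (-18*(-3)*(-1)/9*5 - 1)² = (-9*⅔*5 - 1)² = (-6*5 - 1)² = (-30 - 1)² = (-31)² = 961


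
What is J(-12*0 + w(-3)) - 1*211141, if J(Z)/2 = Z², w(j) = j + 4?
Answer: -211139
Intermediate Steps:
w(j) = 4 + j
J(Z) = 2*Z²
J(-12*0 + w(-3)) - 1*211141 = 2*(-12*0 + (4 - 3))² - 1*211141 = 2*(0 + 1)² - 211141 = 2*1² - 211141 = 2*1 - 211141 = 2 - 211141 = -211139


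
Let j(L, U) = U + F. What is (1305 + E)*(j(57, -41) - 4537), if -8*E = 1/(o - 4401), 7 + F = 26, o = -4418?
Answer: -419748775799/70552 ≈ -5.9495e+6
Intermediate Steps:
F = 19 (F = -7 + 26 = 19)
j(L, U) = 19 + U (j(L, U) = U + 19 = 19 + U)
E = 1/70552 (E = -1/(8*(-4418 - 4401)) = -1/8/(-8819) = -1/8*(-1/8819) = 1/70552 ≈ 1.4174e-5)
(1305 + E)*(j(57, -41) - 4537) = (1305 + 1/70552)*((19 - 41) - 4537) = 92070361*(-22 - 4537)/70552 = (92070361/70552)*(-4559) = -419748775799/70552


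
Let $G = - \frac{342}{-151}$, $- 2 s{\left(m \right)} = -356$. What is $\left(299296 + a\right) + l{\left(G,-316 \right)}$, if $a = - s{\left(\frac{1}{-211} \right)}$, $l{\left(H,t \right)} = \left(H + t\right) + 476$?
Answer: $\frac{45191320}{151} \approx 2.9928 \cdot 10^{5}$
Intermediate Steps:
$s{\left(m \right)} = 178$ ($s{\left(m \right)} = \left(- \frac{1}{2}\right) \left(-356\right) = 178$)
$G = \frac{342}{151}$ ($G = \left(-342\right) \left(- \frac{1}{151}\right) = \frac{342}{151} \approx 2.2649$)
$l{\left(H,t \right)} = 476 + H + t$
$a = -178$ ($a = \left(-1\right) 178 = -178$)
$\left(299296 + a\right) + l{\left(G,-316 \right)} = \left(299296 - 178\right) + \left(476 + \frac{342}{151} - 316\right) = 299118 + \frac{24502}{151} = \frac{45191320}{151}$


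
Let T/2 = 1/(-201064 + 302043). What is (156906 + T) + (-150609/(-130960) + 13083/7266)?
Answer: 358974461794393743/2287788302320 ≈ 1.5691e+5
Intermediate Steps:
T = 2/100979 (T = 2/(-201064 + 302043) = 2/100979 ≈ 1.9806e-5)
(156906 + T) + (-150609/(-130960) + 13083/7266) = (156906 + 2/100979) + (-150609/(-130960) + 13083/7266) = 15844210976/100979 + (-150609*(-1/130960) + 13083*(1/7266)) = 15844210976/100979 + (150609/130960 + 623/346) = 15844210976/100979 + 66849397/22656080 = 358974461794393743/2287788302320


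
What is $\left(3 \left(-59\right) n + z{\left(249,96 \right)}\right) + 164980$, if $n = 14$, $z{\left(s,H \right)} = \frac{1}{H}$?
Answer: $\frac{15600193}{96} \approx 1.625 \cdot 10^{5}$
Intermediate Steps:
$\left(3 \left(-59\right) n + z{\left(249,96 \right)}\right) + 164980 = \left(3 \left(-59\right) 14 + \frac{1}{96}\right) + 164980 = \left(\left(-177\right) 14 + \frac{1}{96}\right) + 164980 = \left(-2478 + \frac{1}{96}\right) + 164980 = - \frac{237887}{96} + 164980 = \frac{15600193}{96}$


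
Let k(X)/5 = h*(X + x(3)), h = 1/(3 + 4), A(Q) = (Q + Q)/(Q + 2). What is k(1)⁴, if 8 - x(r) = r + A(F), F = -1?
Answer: 2560000/2401 ≈ 1066.2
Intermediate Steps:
A(Q) = 2*Q/(2 + Q) (A(Q) = (2*Q)/(2 + Q) = 2*Q/(2 + Q))
x(r) = 10 - r (x(r) = 8 - (r + 2*(-1)/(2 - 1)) = 8 - (r + 2*(-1)/1) = 8 - (r + 2*(-1)*1) = 8 - (r - 2) = 8 - (-2 + r) = 8 + (2 - r) = 10 - r)
h = ⅐ (h = 1/7 = ⅐ ≈ 0.14286)
k(X) = 5 + 5*X/7 (k(X) = 5*((X + (10 - 1*3))/7) = 5*((X + (10 - 3))/7) = 5*((X + 7)/7) = 5*((7 + X)/7) = 5*(1 + X/7) = 5 + 5*X/7)
k(1)⁴ = (5 + (5/7)*1)⁴ = (5 + 5/7)⁴ = (40/7)⁴ = 2560000/2401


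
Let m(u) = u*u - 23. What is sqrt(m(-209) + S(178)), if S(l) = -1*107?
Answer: 3*sqrt(4839) ≈ 208.69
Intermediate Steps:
S(l) = -107
m(u) = -23 + u**2 (m(u) = u**2 - 23 = -23 + u**2)
sqrt(m(-209) + S(178)) = sqrt((-23 + (-209)**2) - 107) = sqrt((-23 + 43681) - 107) = sqrt(43658 - 107) = sqrt(43551) = 3*sqrt(4839)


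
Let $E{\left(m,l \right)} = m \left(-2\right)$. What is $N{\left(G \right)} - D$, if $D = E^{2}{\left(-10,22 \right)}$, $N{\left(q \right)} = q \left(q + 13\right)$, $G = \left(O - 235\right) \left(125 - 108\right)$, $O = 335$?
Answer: $2911700$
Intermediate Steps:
$E{\left(m,l \right)} = - 2 m$
$G = 1700$ ($G = \left(335 - 235\right) \left(125 - 108\right) = 100 \cdot 17 = 1700$)
$N{\left(q \right)} = q \left(13 + q\right)$
$D = 400$ ($D = \left(\left(-2\right) \left(-10\right)\right)^{2} = 20^{2} = 400$)
$N{\left(G \right)} - D = 1700 \left(13 + 1700\right) - 400 = 1700 \cdot 1713 - 400 = 2912100 - 400 = 2911700$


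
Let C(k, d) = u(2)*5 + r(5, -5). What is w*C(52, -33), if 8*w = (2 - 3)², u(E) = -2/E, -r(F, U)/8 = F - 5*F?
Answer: 155/8 ≈ 19.375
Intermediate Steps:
r(F, U) = 32*F (r(F, U) = -8*(F - 5*F) = -(-32)*F = 32*F)
w = ⅛ (w = (2 - 3)²/8 = (⅛)*(-1)² = (⅛)*1 = ⅛ ≈ 0.12500)
C(k, d) = 155 (C(k, d) = -2/2*5 + 32*5 = -2*½*5 + 160 = -1*5 + 160 = -5 + 160 = 155)
w*C(52, -33) = (⅛)*155 = 155/8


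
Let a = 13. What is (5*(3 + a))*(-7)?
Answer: -560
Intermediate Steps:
(5*(3 + a))*(-7) = (5*(3 + 13))*(-7) = (5*16)*(-7) = 80*(-7) = -560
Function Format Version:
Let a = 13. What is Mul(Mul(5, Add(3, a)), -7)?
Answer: -560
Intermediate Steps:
Mul(Mul(5, Add(3, a)), -7) = Mul(Mul(5, Add(3, 13)), -7) = Mul(Mul(5, 16), -7) = Mul(80, -7) = -560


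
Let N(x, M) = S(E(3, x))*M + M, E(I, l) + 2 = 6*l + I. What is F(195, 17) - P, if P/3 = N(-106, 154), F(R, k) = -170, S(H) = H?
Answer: 292738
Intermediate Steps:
E(I, l) = -2 + I + 6*l (E(I, l) = -2 + (6*l + I) = -2 + (I + 6*l) = -2 + I + 6*l)
N(x, M) = M + M*(1 + 6*x) (N(x, M) = (-2 + 3 + 6*x)*M + M = (1 + 6*x)*M + M = M*(1 + 6*x) + M = M + M*(1 + 6*x))
P = -292908 (P = 3*(2*154*(1 + 3*(-106))) = 3*(2*154*(1 - 318)) = 3*(2*154*(-317)) = 3*(-97636) = -292908)
F(195, 17) - P = -170 - 1*(-292908) = -170 + 292908 = 292738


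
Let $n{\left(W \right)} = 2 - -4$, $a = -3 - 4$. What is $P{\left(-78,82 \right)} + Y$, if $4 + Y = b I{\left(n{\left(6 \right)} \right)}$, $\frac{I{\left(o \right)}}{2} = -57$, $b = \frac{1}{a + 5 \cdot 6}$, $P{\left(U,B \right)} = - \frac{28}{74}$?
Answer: $- \frac{7944}{851} \approx -9.3349$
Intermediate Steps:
$a = -7$ ($a = -3 - 4 = -7$)
$n{\left(W \right)} = 6$ ($n{\left(W \right)} = 2 + 4 = 6$)
$P{\left(U,B \right)} = - \frac{14}{37}$ ($P{\left(U,B \right)} = \left(-28\right) \frac{1}{74} = - \frac{14}{37}$)
$b = \frac{1}{23}$ ($b = \frac{1}{-7 + 5 \cdot 6} = \frac{1}{-7 + 30} = \frac{1}{23} \approx 0.043478$)
$I{\left(o \right)} = -114$ ($I{\left(o \right)} = 2 \left(-57\right) = -114$)
$Y = - \frac{206}{23}$ ($Y = -4 + \frac{1}{23} \left(-114\right) = -4 - \frac{114}{23} = - \frac{206}{23} \approx -8.9565$)
$P{\left(-78,82 \right)} + Y = - \frac{14}{37} - \frac{206}{23} = - \frac{7944}{851}$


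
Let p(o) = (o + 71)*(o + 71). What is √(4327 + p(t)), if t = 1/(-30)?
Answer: √8426941/30 ≈ 96.764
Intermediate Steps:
t = -1/30 ≈ -0.033333
p(o) = (71 + o)² (p(o) = (71 + o)*(71 + o) = (71 + o)²)
√(4327 + p(t)) = √(4327 + (71 - 1/30)²) = √(4327 + (2129/30)²) = √(4327 + 4532641/900) = √(8426941/900) = √8426941/30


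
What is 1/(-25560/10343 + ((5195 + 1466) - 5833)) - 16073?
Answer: -137238400069/8538444 ≈ -16073.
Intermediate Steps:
1/(-25560/10343 + ((5195 + 1466) - 5833)) - 16073 = 1/(-25560*1/10343 + (6661 - 5833)) - 16073 = 1/(-25560/10343 + 828) - 16073 = 1/(8538444/10343) - 16073 = 10343/8538444 - 16073 = -137238400069/8538444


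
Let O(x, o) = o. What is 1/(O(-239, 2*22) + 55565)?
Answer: 1/55609 ≈ 1.7983e-5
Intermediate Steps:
1/(O(-239, 2*22) + 55565) = 1/(2*22 + 55565) = 1/(44 + 55565) = 1/55609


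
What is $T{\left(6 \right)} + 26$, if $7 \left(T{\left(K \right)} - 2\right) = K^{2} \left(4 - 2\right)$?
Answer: $\frac{268}{7} \approx 38.286$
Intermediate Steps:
$T{\left(K \right)} = 2 + \frac{2 K^{2}}{7}$ ($T{\left(K \right)} = 2 + \frac{K^{2} \left(4 - 2\right)}{7} = 2 + \frac{K^{2} \cdot 2}{7} = 2 + \frac{2 K^{2}}{7}$)
$T{\left(6 \right)} + 26 = \left(2 + \frac{2 \cdot 6^{2}}{7}\right) + 26 = \left(2 + \frac{2}{7} \cdot 36\right) + 26 = \left(2 + \frac{72}{7}\right) + 26 = \frac{86}{7} + 26 = \frac{268}{7}$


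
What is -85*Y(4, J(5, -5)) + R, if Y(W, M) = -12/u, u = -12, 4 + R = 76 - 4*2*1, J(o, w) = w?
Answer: -21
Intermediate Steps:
R = 64 (R = -4 + (76 - 4*2*1) = -4 + (76 - 8*1) = -4 + (76 - 8) = -4 + 68 = 64)
Y(W, M) = 1 (Y(W, M) = -12/(-12) = -12*(-1/12) = 1)
-85*Y(4, J(5, -5)) + R = -85*1 + 64 = -85 + 64 = -21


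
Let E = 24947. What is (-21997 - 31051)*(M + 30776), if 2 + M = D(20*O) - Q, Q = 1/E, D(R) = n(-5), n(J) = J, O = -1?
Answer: -2143123123664/1313 ≈ -1.6322e+9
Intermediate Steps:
D(R) = -5
Q = 1/24947 ≈ 4.0085e-5
M = -174630/24947 (M = -2 + (-5 - 1*1/24947) = -2 + (-5 - 1/24947) = -2 - 124736/24947 = -174630/24947 ≈ -7.0000)
(-21997 - 31051)*(M + 30776) = (-21997 - 31051)*(-174630/24947 + 30776) = -53048*767594242/24947 = -2143123123664/1313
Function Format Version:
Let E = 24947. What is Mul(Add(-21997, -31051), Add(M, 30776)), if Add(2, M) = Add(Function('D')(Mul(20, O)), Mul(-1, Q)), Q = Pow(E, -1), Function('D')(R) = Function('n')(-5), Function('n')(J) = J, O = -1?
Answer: Rational(-2143123123664, 1313) ≈ -1.6322e+9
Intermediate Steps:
Function('D')(R) = -5
Q = Rational(1, 24947) (Q = Pow(24947, -1) = Rational(1, 24947) ≈ 4.0085e-5)
M = Rational(-174630, 24947) (M = Add(-2, Add(-5, Mul(-1, Rational(1, 24947)))) = Add(-2, Add(-5, Rational(-1, 24947))) = Add(-2, Rational(-124736, 24947)) = Rational(-174630, 24947) ≈ -7.0000)
Mul(Add(-21997, -31051), Add(M, 30776)) = Mul(Add(-21997, -31051), Add(Rational(-174630, 24947), 30776)) = Mul(-53048, Rational(767594242, 24947)) = Rational(-2143123123664, 1313)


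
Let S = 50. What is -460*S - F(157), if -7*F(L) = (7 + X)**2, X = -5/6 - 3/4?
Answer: -23179775/1008 ≈ -22996.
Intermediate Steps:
X = -19/12 (X = -5*1/6 - 3*1/4 = -5/6 - 3/4 = -19/12 ≈ -1.5833)
F(L) = -4225/1008 (F(L) = -(7 - 19/12)**2/7 = -(65/12)**2/7 = -1/7*4225/144 = -4225/1008)
-460*S - F(157) = -460*50 - 1*(-4225/1008) = -23000 + 4225/1008 = -23179775/1008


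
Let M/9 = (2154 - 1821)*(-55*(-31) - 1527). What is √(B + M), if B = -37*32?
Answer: √532282 ≈ 729.58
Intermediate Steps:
B = -1184
M = 533466 (M = 9*((2154 - 1821)*(-55*(-31) - 1527)) = 9*(333*(1705 - 1527)) = 9*(333*178) = 9*59274 = 533466)
√(B + M) = √(-1184 + 533466) = √532282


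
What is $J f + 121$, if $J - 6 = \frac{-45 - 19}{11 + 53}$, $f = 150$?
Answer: $871$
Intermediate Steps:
$J = 5$ ($J = 6 + \frac{-45 - 19}{11 + 53} = 6 - \frac{64}{64} = 6 - 1 = 5$)
$J f + 121 = 5 \cdot 150 + 121 = 750 + 121 = 871$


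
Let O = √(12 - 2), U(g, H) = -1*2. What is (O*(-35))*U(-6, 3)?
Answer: 70*√10 ≈ 221.36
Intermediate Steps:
U(g, H) = -2
O = √10 ≈ 3.1623
(O*(-35))*U(-6, 3) = (√10*(-35))*(-2) = -35*√10*(-2) = 70*√10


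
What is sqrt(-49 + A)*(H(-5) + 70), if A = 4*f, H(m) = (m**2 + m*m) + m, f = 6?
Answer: 575*I ≈ 575.0*I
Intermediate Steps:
H(m) = m + 2*m**2 (H(m) = (m**2 + m**2) + m = 2*m**2 + m = m + 2*m**2)
A = 24 (A = 4*6 = 24)
sqrt(-49 + A)*(H(-5) + 70) = sqrt(-49 + 24)*(-5*(1 + 2*(-5)) + 70) = sqrt(-25)*(-5*(1 - 10) + 70) = (5*I)*(-5*(-9) + 70) = (5*I)*(45 + 70) = (5*I)*115 = 575*I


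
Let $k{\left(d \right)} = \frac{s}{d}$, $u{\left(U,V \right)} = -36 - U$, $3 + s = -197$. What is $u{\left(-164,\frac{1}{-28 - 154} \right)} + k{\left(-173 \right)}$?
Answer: $\frac{22344}{173} \approx 129.16$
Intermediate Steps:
$s = -200$ ($s = -3 - 197 = -200$)
$k{\left(d \right)} = - \frac{200}{d}$
$u{\left(-164,\frac{1}{-28 - 154} \right)} + k{\left(-173 \right)} = \left(-36 - -164\right) - \frac{200}{-173} = \left(-36 + 164\right) - - \frac{200}{173} = 128 + \frac{200}{173} = \frac{22344}{173}$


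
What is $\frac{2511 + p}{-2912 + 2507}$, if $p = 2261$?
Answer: $- \frac{4772}{405} \approx -11.783$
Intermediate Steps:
$\frac{2511 + p}{-2912 + 2507} = \frac{2511 + 2261}{-2912 + 2507} = \frac{4772}{-405} = 4772 \left(- \frac{1}{405}\right) = - \frac{4772}{405}$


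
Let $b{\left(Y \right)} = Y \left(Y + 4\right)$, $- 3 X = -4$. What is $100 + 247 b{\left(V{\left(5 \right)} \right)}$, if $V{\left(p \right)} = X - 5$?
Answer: $- \frac{1817}{9} \approx -201.89$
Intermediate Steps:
$X = \frac{4}{3}$ ($X = \left(- \frac{1}{3}\right) \left(-4\right) = \frac{4}{3} \approx 1.3333$)
$V{\left(p \right)} = - \frac{11}{3}$ ($V{\left(p \right)} = \frac{4}{3} - 5 = - \frac{11}{3}$)
$b{\left(Y \right)} = Y \left(4 + Y\right)$
$100 + 247 b{\left(V{\left(5 \right)} \right)} = 100 + 247 \left(- \frac{11 \left(4 - \frac{11}{3}\right)}{3}\right) = 100 + 247 \left(\left(- \frac{11}{3}\right) \frac{1}{3}\right) = 100 + 247 \left(- \frac{11}{9}\right) = 100 - \frac{2717}{9} = - \frac{1817}{9}$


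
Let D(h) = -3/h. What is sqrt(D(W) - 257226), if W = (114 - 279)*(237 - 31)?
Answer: I*sqrt(33019818660070)/11330 ≈ 507.17*I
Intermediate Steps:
W = -33990 (W = -165*206 = -33990)
sqrt(D(W) - 257226) = sqrt(-3/(-33990) - 257226) = sqrt(-3*(-1/33990) - 257226) = sqrt(1/11330 - 257226) = sqrt(-2914370579/11330) = I*sqrt(33019818660070)/11330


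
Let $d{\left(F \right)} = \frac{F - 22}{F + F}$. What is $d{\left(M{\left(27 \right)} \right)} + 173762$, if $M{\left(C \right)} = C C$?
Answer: $\frac{253345703}{1458} \approx 1.7376 \cdot 10^{5}$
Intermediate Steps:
$M{\left(C \right)} = C^{2}$
$d{\left(F \right)} = \frac{-22 + F}{2 F}$
$d{\left(M{\left(27 \right)} \right)} + 173762 = \frac{-22 + 27^{2}}{2 \cdot 27^{2}} + 173762 = \frac{-22 + 729}{2 \cdot 729} + 173762 = \frac{1}{2} \cdot \frac{1}{729} \cdot 707 + 173762 = \frac{707}{1458} + 173762 = \frac{253345703}{1458}$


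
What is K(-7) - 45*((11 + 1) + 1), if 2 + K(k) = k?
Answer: -594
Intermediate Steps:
K(k) = -2 + k
K(-7) - 45*((11 + 1) + 1) = (-2 - 7) - 45*((11 + 1) + 1) = -9 - 45*(12 + 1) = -9 - 45*13 = -9 - 585 = -594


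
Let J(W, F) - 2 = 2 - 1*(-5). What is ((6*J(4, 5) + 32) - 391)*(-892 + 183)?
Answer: 216245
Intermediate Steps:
J(W, F) = 9 (J(W, F) = 2 + (2 - 1*(-5)) = 2 + (2 + 5) = 2 + 7 = 9)
((6*J(4, 5) + 32) - 391)*(-892 + 183) = ((6*9 + 32) - 391)*(-892 + 183) = ((54 + 32) - 391)*(-709) = (86 - 391)*(-709) = -305*(-709) = 216245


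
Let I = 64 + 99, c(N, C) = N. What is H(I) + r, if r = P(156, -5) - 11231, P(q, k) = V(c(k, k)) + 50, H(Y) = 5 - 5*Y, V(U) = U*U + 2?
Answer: -11964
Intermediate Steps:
I = 163
V(U) = 2 + U**2 (V(U) = U**2 + 2 = 2 + U**2)
P(q, k) = 52 + k**2 (P(q, k) = (2 + k**2) + 50 = 52 + k**2)
r = -11154 (r = (52 + (-5)**2) - 11231 = (52 + 25) - 11231 = 77 - 11231 = -11154)
H(I) + r = (5 - 5*163) - 11154 = (5 - 815) - 11154 = -810 - 11154 = -11964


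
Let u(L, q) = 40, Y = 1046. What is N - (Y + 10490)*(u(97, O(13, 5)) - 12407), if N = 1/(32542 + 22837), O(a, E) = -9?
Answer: 7900684464849/55379 ≈ 1.4267e+8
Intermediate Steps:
N = 1/55379 ≈ 1.8057e-5
N - (Y + 10490)*(u(97, O(13, 5)) - 12407) = 1/55379 - (1046 + 10490)*(40 - 12407) = 1/55379 - 11536*(-12367) = 1/55379 - 1*(-142665712) = 1/55379 + 142665712 = 7900684464849/55379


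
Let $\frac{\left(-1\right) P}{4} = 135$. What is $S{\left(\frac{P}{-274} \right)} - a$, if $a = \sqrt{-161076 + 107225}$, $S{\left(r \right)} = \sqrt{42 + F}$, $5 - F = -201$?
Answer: $2 \sqrt{62} - 7 i \sqrt{1099} \approx 15.748 - 232.06 i$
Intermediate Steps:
$F = 206$ ($F = 5 - -201 = 5 + 201 = 206$)
$P = -540$ ($P = \left(-4\right) 135 = -540$)
$S{\left(r \right)} = 2 \sqrt{62}$ ($S{\left(r \right)} = \sqrt{42 + 206} = \sqrt{248} = 2 \sqrt{62}$)
$a = 7 i \sqrt{1099}$ ($a = \sqrt{-53851} = 7 i \sqrt{1099} \approx 232.06 i$)
$S{\left(\frac{P}{-274} \right)} - a = 2 \sqrt{62} - 7 i \sqrt{1099}$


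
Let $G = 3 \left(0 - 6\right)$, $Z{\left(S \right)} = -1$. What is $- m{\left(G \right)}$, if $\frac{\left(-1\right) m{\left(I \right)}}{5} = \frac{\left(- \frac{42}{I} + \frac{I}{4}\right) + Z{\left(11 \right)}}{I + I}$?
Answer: $\frac{95}{216} \approx 0.43981$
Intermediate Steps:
$G = -18$ ($G = 3 \left(-6\right) = -18$)
$m{\left(I \right)} = - \frac{5 \left(-1 - \frac{42}{I} + \frac{I}{4}\right)}{2 I}$ ($m{\left(I \right)} = - 5 \frac{\left(- \frac{42}{I} + \frac{I}{4}\right) - 1}{I + I} = - 5 \frac{\left(- \frac{42}{I} + I \frac{1}{4}\right) - 1}{2 I} = - 5 \left(\left(- \frac{42}{I} + \frac{I}{4}\right) - 1\right) \frac{1}{2 I} = - 5 \left(-1 - \frac{42}{I} + \frac{I}{4}\right) \frac{1}{2 I} = - 5 \frac{-1 - \frac{42}{I} + \frac{I}{4}}{2 I} = - \frac{5 \left(-1 - \frac{42}{I} + \frac{I}{4}\right)}{2 I}$)
$- m{\left(G \right)} = - (- \frac{5}{8} + \frac{105}{324} + \frac{5}{2 \left(-18\right)}) = - (- \frac{5}{8} + 105 \cdot \frac{1}{324} + \frac{5}{2} \left(- \frac{1}{18}\right)) = - (- \frac{5}{8} + \frac{35}{108} - \frac{5}{36}) = \left(-1\right) \left(- \frac{95}{216}\right) = \frac{95}{216}$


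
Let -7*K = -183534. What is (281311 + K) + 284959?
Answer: 4147424/7 ≈ 5.9249e+5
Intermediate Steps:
K = 183534/7 (K = -⅐*(-183534) = 183534/7 ≈ 26219.)
(281311 + K) + 284959 = (281311 + 183534/7) + 284959 = 2152711/7 + 284959 = 4147424/7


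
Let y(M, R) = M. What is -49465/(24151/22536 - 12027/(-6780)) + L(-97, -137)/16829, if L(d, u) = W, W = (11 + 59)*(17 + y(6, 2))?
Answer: -10599349568513590/609748681409 ≈ -17383.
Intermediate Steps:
W = 1610 (W = (11 + 59)*(17 + 6) = 70*23 = 1610)
L(d, u) = 1610
-49465/(24151/22536 - 12027/(-6780)) + L(-97, -137)/16829 = -49465/(24151/22536 - 12027/(-6780)) + 1610/16829 = -49465/(24151*(1/22536) - 12027*(-1/6780)) + 1610*(1/16829) = -49465/(24151/22536 + 4009/2260) + 1610/16829 = -49465/36232021/12732840 + 1610/16829 = -49465*12732840/36232021 + 1610/16829 = -629829930600/36232021 + 1610/16829 = -10599349568513590/609748681409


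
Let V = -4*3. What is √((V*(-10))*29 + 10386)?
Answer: √13866 ≈ 117.75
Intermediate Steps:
V = -12
√((V*(-10))*29 + 10386) = √(-12*(-10)*29 + 10386) = √(120*29 + 10386) = √(3480 + 10386) = √13866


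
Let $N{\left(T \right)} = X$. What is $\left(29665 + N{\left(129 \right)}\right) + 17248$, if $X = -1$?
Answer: $46912$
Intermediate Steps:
$N{\left(T \right)} = -1$
$\left(29665 + N{\left(129 \right)}\right) + 17248 = \left(29665 - 1\right) + 17248 = 29664 + 17248 = 46912$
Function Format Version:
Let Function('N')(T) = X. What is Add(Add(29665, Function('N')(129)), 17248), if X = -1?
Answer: 46912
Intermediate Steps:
Function('N')(T) = -1
Add(Add(29665, Function('N')(129)), 17248) = Add(Add(29665, -1), 17248) = Add(29664, 17248) = 46912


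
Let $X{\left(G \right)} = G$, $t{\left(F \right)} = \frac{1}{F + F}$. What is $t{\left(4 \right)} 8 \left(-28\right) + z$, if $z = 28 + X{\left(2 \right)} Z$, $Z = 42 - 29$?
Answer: $26$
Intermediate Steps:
$t{\left(F \right)} = \frac{1}{2 F}$
$Z = 13$ ($Z = 42 - 29 = 13$)
$z = 54$ ($z = 28 + 2 \cdot 13 = 28 + 26 = 54$)
$t{\left(4 \right)} 8 \left(-28\right) + z = \frac{1}{2 \cdot 4} \cdot 8 \left(-28\right) + 54 = \frac{1}{2} \cdot \frac{1}{4} \cdot 8 \left(-28\right) + 54 = \frac{1}{8} \cdot 8 \left(-28\right) + 54 = 1 \left(-28\right) + 54 = -28 + 54 = 26$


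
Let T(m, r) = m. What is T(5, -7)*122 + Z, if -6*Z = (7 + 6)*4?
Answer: 1804/3 ≈ 601.33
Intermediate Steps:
Z = -26/3 (Z = -(7 + 6)*4/6 = -13*4/6 = -⅙*52 = -26/3 ≈ -8.6667)
T(5, -7)*122 + Z = 5*122 - 26/3 = 610 - 26/3 = 1804/3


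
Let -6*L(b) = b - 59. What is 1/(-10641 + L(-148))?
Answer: -2/21213 ≈ -9.4282e-5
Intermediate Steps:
L(b) = 59/6 - b/6 (L(b) = -(b - 59)/6 = -(-59 + b)/6 = 59/6 - b/6)
1/(-10641 + L(-148)) = 1/(-10641 + (59/6 - ⅙*(-148))) = 1/(-10641 + (59/6 + 74/3)) = 1/(-10641 + 69/2) = 1/(-21213/2) = -2/21213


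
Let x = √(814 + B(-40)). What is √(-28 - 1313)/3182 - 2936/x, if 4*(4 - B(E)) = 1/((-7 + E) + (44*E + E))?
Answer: -5872*√11162132095/6043385 + 3*I*√149/3182 ≈ -102.65 + 0.011508*I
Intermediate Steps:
B(E) = 4 - 1/(4*(-7 + 46*E)) (B(E) = 4 - 1/(4*((-7 + E) + (44*E + E))) = 4 - 1/(4*((-7 + E) + 45*E)) = 4 - 1/(4*(-7 + 46*E)))
x = √11162132095/3694 (x = √(814 + (-113 + 736*(-40))/(4*(-7 + 46*(-40)))) = √(814 + (-113 - 29440)/(4*(-7 - 1840))) = √(814 + (¼)*(-29553)/(-1847)) = √(814 + (¼)*(-1/1847)*(-29553)) = √(814 + 29553/7388) = √(6043385/7388) = √11162132095/3694 ≈ 28.601)
√(-28 - 1313)/3182 - 2936/x = √(-28 - 1313)/3182 - 2936*2*√11162132095/6043385 = √(-1341)*(1/3182) - 5872*√11162132095/6043385 = (3*I*√149)*(1/3182) - 5872*√11162132095/6043385 = 3*I*√149/3182 - 5872*√11162132095/6043385 = -5872*√11162132095/6043385 + 3*I*√149/3182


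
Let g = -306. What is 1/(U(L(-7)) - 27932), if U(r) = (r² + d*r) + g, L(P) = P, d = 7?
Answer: -1/28238 ≈ -3.5413e-5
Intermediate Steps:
U(r) = -306 + r² + 7*r (U(r) = (r² + 7*r) - 306 = -306 + r² + 7*r)
1/(U(L(-7)) - 27932) = 1/((-306 + (-7)² + 7*(-7)) - 27932) = 1/((-306 + 49 - 49) - 27932) = 1/(-306 - 27932) = 1/(-28238) = -1/28238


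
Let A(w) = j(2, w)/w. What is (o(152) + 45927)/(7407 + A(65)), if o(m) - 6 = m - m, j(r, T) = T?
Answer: 45933/7408 ≈ 6.2005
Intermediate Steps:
o(m) = 6 (o(m) = 6 + (m - m) = 6 + 0 = 6)
A(w) = 1 (A(w) = w/w = 1)
(o(152) + 45927)/(7407 + A(65)) = (6 + 45927)/(7407 + 1) = 45933/7408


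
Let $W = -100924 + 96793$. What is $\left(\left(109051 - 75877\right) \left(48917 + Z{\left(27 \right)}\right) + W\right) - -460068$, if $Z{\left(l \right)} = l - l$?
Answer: $1623228495$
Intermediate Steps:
$W = -4131$
$Z{\left(l \right)} = 0$
$\left(\left(109051 - 75877\right) \left(48917 + Z{\left(27 \right)}\right) + W\right) - -460068 = \left(\left(109051 - 75877\right) \left(48917 + 0\right) - 4131\right) - -460068 = \left(33174 \cdot 48917 - 4131\right) + 460068 = \left(1622772558 - 4131\right) + 460068 = 1622768427 + 460068 = 1623228495$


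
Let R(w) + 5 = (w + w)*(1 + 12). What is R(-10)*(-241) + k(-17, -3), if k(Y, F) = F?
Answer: 63862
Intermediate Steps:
R(w) = -5 + 26*w (R(w) = -5 + (w + w)*(1 + 12) = -5 + (2*w)*13 = -5 + 26*w)
R(-10)*(-241) + k(-17, -3) = (-5 + 26*(-10))*(-241) - 3 = (-5 - 260)*(-241) - 3 = -265*(-241) - 3 = 63865 - 3 = 63862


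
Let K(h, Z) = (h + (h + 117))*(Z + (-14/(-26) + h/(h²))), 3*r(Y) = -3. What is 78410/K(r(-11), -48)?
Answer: -101933/7245 ≈ -14.069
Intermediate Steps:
r(Y) = -1 (r(Y) = (⅓)*(-3) = -1)
K(h, Z) = (117 + 2*h)*(7/13 + Z + 1/h) (K(h, Z) = (h + (117 + h))*(Z + (-14*(-1/26) + h/h²)) = (117 + 2*h)*(Z + (7/13 + 1/h)) = (117 + 2*h)*(7/13 + Z + 1/h))
78410/K(r(-11), -48) = 78410/(65 + 117*(-48) + 117/(-1) + (14/13)*(-1) + 2*(-48)*(-1)) = 78410/(65 - 5616 + 117*(-1) - 14/13 + 96) = 78410/(65 - 5616 - 117 - 14/13 + 96) = 78410/(-72450/13) = 78410*(-13/72450) = -101933/7245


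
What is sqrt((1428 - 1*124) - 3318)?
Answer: I*sqrt(2014) ≈ 44.878*I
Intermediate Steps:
sqrt((1428 - 1*124) - 3318) = sqrt((1428 - 124) - 3318) = sqrt(1304 - 3318) = sqrt(-2014) = I*sqrt(2014)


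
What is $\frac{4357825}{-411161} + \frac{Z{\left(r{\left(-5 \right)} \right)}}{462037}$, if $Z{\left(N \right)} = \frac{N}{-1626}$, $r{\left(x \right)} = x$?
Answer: $- \frac{3273912607311845}{308893813400082} \approx -10.599$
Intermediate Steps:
$Z{\left(N \right)} = - \frac{N}{1626}$ ($Z{\left(N \right)} = N \left(- \frac{1}{1626}\right) = - \frac{N}{1626}$)
$\frac{4357825}{-411161} + \frac{Z{\left(r{\left(-5 \right)} \right)}}{462037} = \frac{4357825}{-411161} + \frac{\left(- \frac{1}{1626}\right) \left(-5\right)}{462037} = 4357825 \left(- \frac{1}{411161}\right) + \frac{5}{1626} \cdot \frac{1}{462037} = - \frac{4357825}{411161} + \frac{5}{751272162} = - \frac{3273912607311845}{308893813400082}$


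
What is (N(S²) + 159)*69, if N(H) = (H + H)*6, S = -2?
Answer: 14283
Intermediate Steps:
N(H) = 12*H (N(H) = (2*H)*6 = 12*H)
(N(S²) + 159)*69 = (12*(-2)² + 159)*69 = (12*4 + 159)*69 = (48 + 159)*69 = 207*69 = 14283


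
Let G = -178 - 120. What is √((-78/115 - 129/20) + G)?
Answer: I*√16141285/230 ≈ 17.468*I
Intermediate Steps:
G = -298
√((-78/115 - 129/20) + G) = √((-78/115 - 129/20) - 298) = √(-3279/460 - 298) = √(-140359/460) = I*√16141285/230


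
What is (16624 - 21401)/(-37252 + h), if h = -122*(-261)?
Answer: 4777/5410 ≈ 0.88299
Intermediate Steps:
h = 31842
(16624 - 21401)/(-37252 + h) = (16624 - 21401)/(-37252 + 31842) = -4777/(-5410) = -4777*(-1/5410) = 4777/5410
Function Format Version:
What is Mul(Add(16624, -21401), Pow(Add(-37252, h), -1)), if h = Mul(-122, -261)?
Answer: Rational(4777, 5410) ≈ 0.88299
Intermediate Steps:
h = 31842
Mul(Add(16624, -21401), Pow(Add(-37252, h), -1)) = Mul(Add(16624, -21401), Pow(Add(-37252, 31842), -1)) = Mul(-4777, Pow(-5410, -1)) = Mul(-4777, Rational(-1, 5410)) = Rational(4777, 5410)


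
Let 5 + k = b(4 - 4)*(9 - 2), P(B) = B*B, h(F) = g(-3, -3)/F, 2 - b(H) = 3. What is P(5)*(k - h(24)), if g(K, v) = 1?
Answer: -7225/24 ≈ -301.04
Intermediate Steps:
b(H) = -1 (b(H) = 2 - 1*3 = 2 - 3 = -1)
h(F) = 1/F
P(B) = B²
k = -12 (k = -5 - (9 - 2) = -5 - 1*7 = -5 - 7 = -12)
P(5)*(k - h(24)) = 5²*(-12 - 1/24) = 25*(-12 - 1*1/24) = 25*(-12 - 1/24) = 25*(-289/24) = -7225/24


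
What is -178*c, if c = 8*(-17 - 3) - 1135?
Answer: 230510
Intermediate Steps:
c = -1295 (c = 8*(-20) - 1135 = -160 - 1135 = -1295)
-178*c = -178*(-1295) = 230510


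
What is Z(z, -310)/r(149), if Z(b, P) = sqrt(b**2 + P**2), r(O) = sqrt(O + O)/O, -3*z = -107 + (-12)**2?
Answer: sqrt(258148162)/6 ≈ 2677.8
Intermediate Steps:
z = -37/3 (z = -(-107 + (-12)**2)/3 = -(-107 + 144)/3 = -1/3*37 = -37/3 ≈ -12.333)
r(O) = sqrt(2)/sqrt(O) (r(O) = sqrt(2*O)/O = (sqrt(2)*sqrt(O))/O = sqrt(2)/sqrt(O))
Z(b, P) = sqrt(P**2 + b**2)
Z(z, -310)/r(149) = sqrt((-310)**2 + (-37/3)**2)/((sqrt(2)/sqrt(149))) = sqrt(96100 + 1369/9)/((sqrt(2)*(sqrt(149)/149))) = sqrt(866269/9)/((sqrt(298)/149)) = (sqrt(866269)/3)*(sqrt(298)/2) = sqrt(258148162)/6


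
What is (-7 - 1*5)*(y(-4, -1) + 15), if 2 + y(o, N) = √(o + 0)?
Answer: -156 - 24*I ≈ -156.0 - 24.0*I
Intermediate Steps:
y(o, N) = -2 + √o (y(o, N) = -2 + √(o + 0) = -2 + √o)
(-7 - 1*5)*(y(-4, -1) + 15) = (-7 - 1*5)*((-2 + √(-4)) + 15) = (-7 - 5)*((-2 + 2*I) + 15) = -12*(13 + 2*I) = -156 - 24*I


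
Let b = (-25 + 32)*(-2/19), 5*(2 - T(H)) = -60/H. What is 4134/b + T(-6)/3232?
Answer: -39273/7 ≈ -5610.4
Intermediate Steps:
T(H) = 2 + 12/H (T(H) = 2 - (-12)/H = 2 + 12/H)
b = -14/19 (b = 7*(-2*1/19) = 7*(-2/19) = -14/19 ≈ -0.73684)
4134/b + T(-6)/3232 = 4134/(-14/19) + (2 + 12/(-6))/3232 = 4134*(-19/14) + (2 + 12*(-1/6))*(1/3232) = -39273/7 + (2 - 2)*(1/3232) = -39273/7 + 0*(1/3232) = -39273/7 + 0 = -39273/7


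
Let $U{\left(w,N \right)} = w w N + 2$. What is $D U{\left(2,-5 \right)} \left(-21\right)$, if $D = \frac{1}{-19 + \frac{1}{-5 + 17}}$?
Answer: $- \frac{4536}{227} \approx -19.982$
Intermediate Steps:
$U{\left(w,N \right)} = 2 + N w^{2}$ ($U{\left(w,N \right)} = w^{2} N + 2 = N w^{2} + 2 = 2 + N w^{2}$)
$D = - \frac{12}{227}$ ($D = \frac{1}{-19 + \frac{1}{12}} = \frac{1}{- \frac{227}{12}} = - \frac{12}{227} \approx -0.052863$)
$D U{\left(2,-5 \right)} \left(-21\right) = - \frac{12 \left(2 - 5 \cdot 2^{2}\right)}{227} \left(-21\right) = - \frac{12 \left(2 - 20\right)}{227} \left(-21\right) = \left(- \frac{12}{227}\right) \left(-18\right) \left(-21\right) = \frac{216}{227} \left(-21\right) = - \frac{4536}{227}$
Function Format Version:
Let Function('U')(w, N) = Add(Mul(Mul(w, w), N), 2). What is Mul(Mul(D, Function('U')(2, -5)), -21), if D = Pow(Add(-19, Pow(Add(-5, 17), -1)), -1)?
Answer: Rational(-4536, 227) ≈ -19.982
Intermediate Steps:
Function('U')(w, N) = Add(2, Mul(N, Pow(w, 2))) (Function('U')(w, N) = Add(Mul(Pow(w, 2), N), 2) = Add(Mul(N, Pow(w, 2)), 2) = Add(2, Mul(N, Pow(w, 2))))
D = Rational(-12, 227) (D = Pow(Add(-19, Pow(12, -1)), -1) = Pow(Add(-19, Rational(1, 12)), -1) = Pow(Rational(-227, 12), -1) = Rational(-12, 227) ≈ -0.052863)
Mul(Mul(D, Function('U')(2, -5)), -21) = Mul(Mul(Rational(-12, 227), Add(2, Mul(-5, Pow(2, 2)))), -21) = Mul(Mul(Rational(-12, 227), Add(2, Mul(-5, 4))), -21) = Mul(Mul(Rational(-12, 227), Add(2, -20)), -21) = Mul(Mul(Rational(-12, 227), -18), -21) = Mul(Rational(216, 227), -21) = Rational(-4536, 227)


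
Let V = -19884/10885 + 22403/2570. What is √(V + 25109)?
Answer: 81*√4793156809714/1118978 ≈ 158.48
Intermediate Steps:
V = 7710191/1118978 (V = -19884*1/10885 + 22403*(1/2570) = -19884/10885 + 22403/2570 = 7710191/1118978 ≈ 6.8904)
√(V + 25109) = √(7710191/1118978 + 25109) = √(28104128793/1118978) = 81*√4793156809714/1118978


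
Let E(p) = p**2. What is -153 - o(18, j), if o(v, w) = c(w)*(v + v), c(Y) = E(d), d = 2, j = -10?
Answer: -297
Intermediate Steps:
c(Y) = 4 (c(Y) = 2**2 = 4)
o(v, w) = 8*v (o(v, w) = 4*(v + v) = 4*(2*v) = 8*v)
-153 - o(18, j) = -153 - 8*18 = -153 - 1*144 = -153 - 144 = -297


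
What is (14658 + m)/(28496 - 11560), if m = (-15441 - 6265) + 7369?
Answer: 321/16936 ≈ 0.018954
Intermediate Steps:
m = -14337 (m = -21706 + 7369 = -14337)
(14658 + m)/(28496 - 11560) = (14658 - 14337)/(28496 - 11560) = 321/16936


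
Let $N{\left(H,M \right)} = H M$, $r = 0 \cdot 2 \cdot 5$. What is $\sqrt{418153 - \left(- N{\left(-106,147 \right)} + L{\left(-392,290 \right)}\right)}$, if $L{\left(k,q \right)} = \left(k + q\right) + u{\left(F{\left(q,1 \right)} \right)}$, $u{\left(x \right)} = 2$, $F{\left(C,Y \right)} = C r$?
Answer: $\sqrt{402671} \approx 634.56$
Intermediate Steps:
$r = 0$ ($r = 0 \cdot 5 = 0$)
$F{\left(C,Y \right)} = 0$ ($F{\left(C,Y \right)} = C 0 = 0$)
$L{\left(k,q \right)} = 2 + k + q$ ($L{\left(k,q \right)} = \left(k + q\right) + 2 = 2 + k + q$)
$\sqrt{418153 - \left(- N{\left(-106,147 \right)} + L{\left(-392,290 \right)}\right)} = \sqrt{418153 - 15482} = \sqrt{402671}$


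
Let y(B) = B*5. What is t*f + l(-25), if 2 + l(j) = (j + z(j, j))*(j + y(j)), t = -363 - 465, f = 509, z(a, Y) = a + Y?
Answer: -410204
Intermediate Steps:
z(a, Y) = Y + a
y(B) = 5*B
t = -828
l(j) = -2 + 18*j² (l(j) = -2 + (j + (j + j))*(j + 5*j) = -2 + (j + 2*j)*(6*j) = -2 + (3*j)*(6*j) = -2 + 18*j²)
t*f + l(-25) = -828*509 + (-2 + 18*(-25)²) = -421452 + (-2 + 18*625) = -421452 + (-2 + 11250) = -421452 + 11248 = -410204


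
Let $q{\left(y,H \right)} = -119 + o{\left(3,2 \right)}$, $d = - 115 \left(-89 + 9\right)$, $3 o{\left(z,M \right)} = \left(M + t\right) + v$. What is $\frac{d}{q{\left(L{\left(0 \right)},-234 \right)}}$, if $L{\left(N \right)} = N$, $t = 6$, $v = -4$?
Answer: $- \frac{27600}{353} \approx -78.187$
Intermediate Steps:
$o{\left(z,M \right)} = \frac{2}{3} + \frac{M}{3}$ ($o{\left(z,M \right)} = \frac{\left(M + 6\right) - 4}{3} = \frac{\left(6 + M\right) - 4}{3} = \frac{2 + M}{3} = \frac{2}{3} + \frac{M}{3}$)
$d = 9200$ ($d = \left(-115\right) \left(-80\right) = 9200$)
$q{\left(y,H \right)} = - \frac{353}{3}$ ($q{\left(y,H \right)} = -119 + \left(\frac{2}{3} + \frac{1}{3} \cdot 2\right) = -119 + \left(\frac{2}{3} + \frac{2}{3}\right) = -119 + \frac{4}{3} = - \frac{353}{3}$)
$\frac{d}{q{\left(L{\left(0 \right)},-234 \right)}} = \frac{9200}{- \frac{353}{3}} = 9200 \left(- \frac{3}{353}\right) = - \frac{27600}{353}$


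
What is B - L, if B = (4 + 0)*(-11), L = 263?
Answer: -307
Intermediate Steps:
B = -44 (B = 4*(-11) = -44)
B - L = -44 - 1*263 = -44 - 263 = -307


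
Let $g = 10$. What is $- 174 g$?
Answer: $-1740$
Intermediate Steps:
$- 174 g = \left(-174\right) 10 = -1740$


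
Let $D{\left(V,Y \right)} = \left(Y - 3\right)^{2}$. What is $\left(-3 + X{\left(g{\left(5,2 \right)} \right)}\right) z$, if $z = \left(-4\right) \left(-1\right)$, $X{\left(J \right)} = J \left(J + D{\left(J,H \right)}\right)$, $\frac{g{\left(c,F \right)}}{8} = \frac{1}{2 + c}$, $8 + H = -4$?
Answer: $\frac{50068}{49} \approx 1021.8$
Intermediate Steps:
$H = -12$ ($H = -8 - 4 = -12$)
$D{\left(V,Y \right)} = \left(-3 + Y\right)^{2}$
$g{\left(c,F \right)} = \frac{8}{2 + c}$
$X{\left(J \right)} = J \left(225 + J\right)$ ($X{\left(J \right)} = J \left(J + \left(-3 - 12\right)^{2}\right) = J \left(J + \left(-15\right)^{2}\right) = J \left(J + 225\right) = J \left(225 + J\right)$)
$z = 4$
$\left(-3 + X{\left(g{\left(5,2 \right)} \right)}\right) z = \left(-3 + \frac{8}{2 + 5} \left(225 + \frac{8}{2 + 5}\right)\right) 4 = \left(-3 + \frac{8}{7} \left(225 + \frac{8}{7}\right)\right) 4 = \left(-3 + 8 \cdot \frac{1}{7} \left(225 + 8 \cdot \frac{1}{7}\right)\right) 4 = \left(-3 + \frac{8 \left(225 + \frac{8}{7}\right)}{7}\right) 4 = \left(-3 + \frac{8}{7} \cdot \frac{1583}{7}\right) 4 = \left(-3 + \frac{12664}{49}\right) 4 = \frac{12517}{49} \cdot 4 = \frac{50068}{49}$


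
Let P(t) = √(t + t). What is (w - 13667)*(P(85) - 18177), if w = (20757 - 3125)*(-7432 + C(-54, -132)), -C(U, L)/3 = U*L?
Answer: 9235686058083 - 508097379*√170 ≈ 9.2291e+12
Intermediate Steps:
C(U, L) = -3*L*U (C(U, L) = -3*U*L = -3*L*U)
P(t) = √2*√t (P(t) = √(2*t) = √2*√t)
w = -508083712 (w = (20757 - 3125)*(-7432 - 3*(-132)*(-54)) = 17632*(-7432 - 21384) = 17632*(-28816) = -508083712)
(w - 13667)*(P(85) - 18177) = (-508083712 - 13667)*(√2*√85 - 18177) = -508097379*(√170 - 18177) = -508097379*(-18177 + √170) = 9235686058083 - 508097379*√170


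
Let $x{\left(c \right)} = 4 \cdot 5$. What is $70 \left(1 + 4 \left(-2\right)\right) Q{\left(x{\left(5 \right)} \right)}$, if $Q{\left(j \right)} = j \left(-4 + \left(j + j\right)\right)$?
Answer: $-352800$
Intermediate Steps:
$x{\left(c \right)} = 20$
$Q{\left(j \right)} = j \left(-4 + 2 j\right)$
$70 \left(1 + 4 \left(-2\right)\right) Q{\left(x{\left(5 \right)} \right)} = 70 \left(1 + 4 \left(-2\right)\right) 2 \cdot 20 \left(-2 + 20\right) = 70 \left(1 - 8\right) 2 \cdot 20 \cdot 18 = 70 \left(-7\right) 720 = \left(-490\right) 720 = -352800$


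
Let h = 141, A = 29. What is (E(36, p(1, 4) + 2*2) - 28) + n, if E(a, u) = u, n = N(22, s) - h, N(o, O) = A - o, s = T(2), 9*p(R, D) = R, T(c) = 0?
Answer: -1421/9 ≈ -157.89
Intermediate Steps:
p(R, D) = R/9
s = 0
N(o, O) = 29 - o
n = -134 (n = (29 - 1*22) - 1*141 = (29 - 22) - 141 = 7 - 141 = -134)
(E(36, p(1, 4) + 2*2) - 28) + n = (((⅑)*1 + 2*2) - 28) - 134 = ((⅑ + 4) - 28) - 134 = (37/9 - 28) - 134 = -215/9 - 134 = -1421/9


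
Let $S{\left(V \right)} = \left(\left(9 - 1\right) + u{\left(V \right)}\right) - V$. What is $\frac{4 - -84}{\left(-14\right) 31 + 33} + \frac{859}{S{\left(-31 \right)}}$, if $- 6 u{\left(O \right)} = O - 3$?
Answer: $\frac{1021585}{53734} \approx 19.012$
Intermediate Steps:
$u{\left(O \right)} = \frac{1}{2} - \frac{O}{6}$ ($u{\left(O \right)} = - \frac{O - 3}{6} = - \frac{-3 + O}{6} = \frac{1}{2} - \frac{O}{6}$)
$S{\left(V \right)} = \frac{17}{2} - \frac{7 V}{6}$ ($S{\left(V \right)} = \left(\left(9 - 1\right) - \left(- \frac{1}{2} + \frac{V}{6}\right)\right) - V = \left(8 - \left(- \frac{1}{2} + \frac{V}{6}\right)\right) - V = \left(\frac{17}{2} - \frac{V}{6}\right) - V = \frac{17}{2} - \frac{7 V}{6}$)
$\frac{4 - -84}{\left(-14\right) 31 + 33} + \frac{859}{S{\left(-31 \right)}} = \frac{4 - -84}{\left(-14\right) 31 + 33} + \frac{859}{\frac{17}{2} - - \frac{217}{6}} = \frac{4 + 84}{-434 + 33} + \frac{859}{\frac{17}{2} + \frac{217}{6}} = \frac{88}{-401} + \frac{859}{\frac{134}{3}} = 88 \left(- \frac{1}{401}\right) + 859 \cdot \frac{3}{134} = - \frac{88}{401} + \frac{2577}{134} = \frac{1021585}{53734}$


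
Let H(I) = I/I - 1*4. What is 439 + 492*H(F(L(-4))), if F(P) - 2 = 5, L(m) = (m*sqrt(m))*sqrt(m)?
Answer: -1037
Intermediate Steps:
L(m) = m**2 (L(m) = m**(3/2)*sqrt(m) = m**2)
F(P) = 7 (F(P) = 2 + 5 = 7)
H(I) = -3 (H(I) = 1 - 4 = -3)
439 + 492*H(F(L(-4))) = 439 + 492*(-3) = 439 - 1476 = -1037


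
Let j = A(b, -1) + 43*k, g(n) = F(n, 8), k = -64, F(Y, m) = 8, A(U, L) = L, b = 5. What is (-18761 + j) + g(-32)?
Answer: -21506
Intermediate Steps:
g(n) = 8
j = -2753 (j = -1 + 43*(-64) = -1 - 2752 = -2753)
(-18761 + j) + g(-32) = (-18761 - 2753) + 8 = -21514 + 8 = -21506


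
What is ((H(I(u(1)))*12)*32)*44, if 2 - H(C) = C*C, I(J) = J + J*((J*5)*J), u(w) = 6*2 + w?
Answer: -2043672609792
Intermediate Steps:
u(w) = 12 + w
I(J) = J + 5*J³ (I(J) = J + J*((5*J)*J) = J + J*(5*J²) = J + 5*J³)
H(C) = 2 - C² (H(C) = 2 - C*C = 2 - C²)
((H(I(u(1)))*12)*32)*44 = (((2 - ((12 + 1) + 5*(12 + 1)³)²)*12)*32)*44 = (((2 - (13 + 5*13³)²)*12)*32)*44 = (((2 - (13 + 5*2197)²)*12)*32)*44 = (((2 - (13 + 10985)²)*12)*32)*44 = (((2 - 1*10998²)*12)*32)*44 = (((2 - 1*120956004)*12)*32)*44 = (((2 - 120956004)*12)*32)*44 = (-120956002*12*32)*44 = -1451472024*32*44 = -46447104768*44 = -2043672609792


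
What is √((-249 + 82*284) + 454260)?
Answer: √477299 ≈ 690.87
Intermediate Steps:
√((-249 + 82*284) + 454260) = √((-249 + 23288) + 454260) = √(23039 + 454260) = √477299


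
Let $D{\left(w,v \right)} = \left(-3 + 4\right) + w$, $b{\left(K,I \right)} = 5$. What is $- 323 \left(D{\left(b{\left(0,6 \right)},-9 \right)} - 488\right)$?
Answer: $155686$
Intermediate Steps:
$D{\left(w,v \right)} = 1 + w$
$- 323 \left(D{\left(b{\left(0,6 \right)},-9 \right)} - 488\right) = - 323 \left(\left(1 + 5\right) - 488\right) = - 323 \left(6 - 488\right) = \left(-323\right) \left(-482\right) = 155686$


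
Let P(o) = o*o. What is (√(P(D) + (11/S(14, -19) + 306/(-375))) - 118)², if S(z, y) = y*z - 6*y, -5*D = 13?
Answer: (224200 - √21196590)²/3610000 ≈ 13358.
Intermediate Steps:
D = -13/5 (D = -⅕*13 = -13/5 ≈ -2.6000)
S(z, y) = -6*y + y*z
P(o) = o²
(√(P(D) + (11/S(14, -19) + 306/(-375))) - 118)² = (√((-13/5)² + (11/((-19*(-6 + 14))) + 306/(-375))) - 118)² = (√(169/25 + (11/((-19*8)) + 306*(-1/375))) - 118)² = (√(169/25 + (11/(-152) - 102/125)) - 118)² = (√(169/25 + (11*(-1/152) - 102/125)) - 118)² = (√(169/25 + (-11/152 - 102/125)) - 118)² = (√(169/25 - 16879/19000) - 118)² = (√(111561/19000) - 118)² = (√21196590/1900 - 118)² = (-118 + √21196590/1900)²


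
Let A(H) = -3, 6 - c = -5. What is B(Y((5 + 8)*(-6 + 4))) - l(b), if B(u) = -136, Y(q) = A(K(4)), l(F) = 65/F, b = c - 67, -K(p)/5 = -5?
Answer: -7551/56 ≈ -134.84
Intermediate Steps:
K(p) = 25 (K(p) = -5*(-5) = 25)
c = 11 (c = 6 - 1*(-5) = 6 + 5 = 11)
b = -56 (b = 11 - 67 = -56)
Y(q) = -3
B(Y((5 + 8)*(-6 + 4))) - l(b) = -136 - 65/(-56) = -136 - 65*(-1)/56 = -136 - 1*(-65/56) = -136 + 65/56 = -7551/56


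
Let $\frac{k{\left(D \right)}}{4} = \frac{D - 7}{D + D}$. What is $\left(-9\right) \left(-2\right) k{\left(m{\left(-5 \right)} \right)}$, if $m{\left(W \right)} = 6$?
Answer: $-6$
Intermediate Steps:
$k{\left(D \right)} = \frac{2 \left(-7 + D\right)}{D}$ ($k{\left(D \right)} = 4 \frac{D - 7}{D + D} = 4 \frac{-7 + D}{2 D} = \frac{2 \left(-7 + D\right)}{D}$)
$\left(-9\right) \left(-2\right) k{\left(m{\left(-5 \right)} \right)} = \left(-9\right) \left(-2\right) \left(2 - \frac{14}{6}\right) = 18 \left(2 - \frac{7}{3}\right) = 18 \left(- \frac{1}{3}\right) = -6$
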